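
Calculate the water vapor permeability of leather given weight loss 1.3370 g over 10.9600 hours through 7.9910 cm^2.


Formula: WVP = loss / (area * time)
Substituting: WVP = 1.3370 / (7.9910 * 10.9600)
Result: 0.0152658 g/(cm^2*hr)


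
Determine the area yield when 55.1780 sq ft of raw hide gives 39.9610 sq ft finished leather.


Formula: Yield = finished / raw * 100
Substituting: Yield = 39.9610 / 55.1780 * 100
Result: 72.4220 %


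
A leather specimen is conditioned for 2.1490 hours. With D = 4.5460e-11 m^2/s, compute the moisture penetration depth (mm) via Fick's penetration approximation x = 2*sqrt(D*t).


t = 2.1490 hr * 3600 = 7736.4000 s
D * t = 4.5460e-11 * 7736.4000 = 3.5170e-07
x = 2 * sqrt(D*t) = 2 * sqrt(3.5170e-07) = 0.00118608 m = 1.1861 mm


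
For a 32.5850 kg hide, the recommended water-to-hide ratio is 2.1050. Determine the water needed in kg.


Formula: Water = hide_weight * ratio
Substituting: Water = 32.5850 * 2.1050
Result: 68.5914 kg


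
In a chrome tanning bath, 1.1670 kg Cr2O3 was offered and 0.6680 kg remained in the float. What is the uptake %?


Formula: Uptake = (offered - residual) / offered * 100
Substituting: Uptake = (1.1670 - 0.6680) / 1.1670 * 100
Result: 42.7592 %


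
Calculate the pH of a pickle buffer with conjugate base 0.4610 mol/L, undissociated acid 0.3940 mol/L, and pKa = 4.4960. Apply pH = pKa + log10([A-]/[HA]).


ratio = [A-] / [HA] = 0.4610 / 0.3940 = 1.1701
log10(ratio) = 0.0682047
pH = pKa + log10(ratio) = 4.4960 + 0.0682047 = 4.5642


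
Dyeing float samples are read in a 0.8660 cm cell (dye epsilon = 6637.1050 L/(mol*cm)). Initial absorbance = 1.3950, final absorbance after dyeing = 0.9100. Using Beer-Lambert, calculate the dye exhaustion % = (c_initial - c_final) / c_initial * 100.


c_initial = A_i / (epsilon * l) = 1.3950 / (6637.1050 * 0.8660) = 2.4270e-04 mol/L
c_final = A_f / (epsilon * l) = 0.9100 / (6637.1050 * 0.8660) = 1.5832e-04 mol/L
Exhaustion = (c_initial - c_final) / c_initial * 100 = (2.4270e-04 - 1.5832e-04) / 2.4270e-04 * 100 = 34.7670 %


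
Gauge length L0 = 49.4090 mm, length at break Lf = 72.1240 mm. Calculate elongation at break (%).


Formula: Elongation = (Lf - L0) / L0 * 100
Substituting: Elongation = (72.1240 - 49.4090) / 49.4090 * 100
Result: 45.9734 %


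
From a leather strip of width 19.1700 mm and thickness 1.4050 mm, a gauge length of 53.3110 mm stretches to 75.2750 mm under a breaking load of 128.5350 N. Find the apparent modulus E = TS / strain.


TS = F / (w * t) = 128.5350 / (19.1700 * 1.4050) = 4.7722 N/mm^2
strain = (Lf - L0) / L0 = (75.2750 - 53.3110) / 53.3110 = 0.4120
E = TS / strain = 4.7722 / 0.4120 = 11.5832 N/mm^2


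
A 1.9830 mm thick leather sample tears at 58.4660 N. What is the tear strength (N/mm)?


Formula: Tear strength = force / thickness
Substituting: Tear strength = 58.4660 / 1.9830
Result: 29.4836 N/mm


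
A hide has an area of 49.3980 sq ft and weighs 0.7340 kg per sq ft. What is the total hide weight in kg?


Formula: Weight = area * weight_per_sqft
Substituting: Weight = 49.3980 * 0.7340
Result: 36.2581 kg


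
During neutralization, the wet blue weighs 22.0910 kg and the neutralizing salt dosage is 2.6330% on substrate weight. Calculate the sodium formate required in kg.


Formula: Neutralizer = substrate * pct / 100
Substituting: Neutralizer = 22.0910 * 2.6330 / 100
Result: 0.5817 kg


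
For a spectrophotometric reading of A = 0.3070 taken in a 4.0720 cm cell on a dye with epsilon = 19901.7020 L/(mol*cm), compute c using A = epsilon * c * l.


Formula: c = A / (epsilon * l)
Substituting: c = 0.3070 / (19901.7020 * 4.0720)
Result: 3.7883e-06 mol/L


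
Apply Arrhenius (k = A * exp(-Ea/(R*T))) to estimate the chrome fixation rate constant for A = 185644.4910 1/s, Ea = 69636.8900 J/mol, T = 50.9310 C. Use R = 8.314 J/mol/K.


T_K = T_C + 273.15 = 50.9310 + 273.15 = 324.0810 K
exponent = -Ea / (R * T_K) = -69636.8900 / (8.314 * 324.0810) = -25.8450
k = A * exp(exponent) = 185644.4910 * exp(-25.8450) = 1.1075e-06 1/s


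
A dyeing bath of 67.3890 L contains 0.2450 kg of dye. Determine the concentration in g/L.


Formula: Conc = dye_mass(kg) / volume(L) * 1000
Substituting: Conc = 0.2450 / 67.3890 * 1000
Result: 3.6356 g/L


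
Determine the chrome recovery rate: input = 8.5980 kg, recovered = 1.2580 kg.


Formula: Recovery = recovered / input * 100
Substituting: Recovery = 1.2580 / 8.5980 * 100
Result: 14.6313 %


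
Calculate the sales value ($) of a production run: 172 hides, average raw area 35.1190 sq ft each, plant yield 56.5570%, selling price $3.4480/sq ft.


Raw_total = N * avg_area = 172 * 35.1190 = 6040.4680 sq ft
Finished = Raw_total * yield / 100 = 6040.4680 * 56.5570 / 100 = 3416.3075 sq ft
Value = Finished * price = 3416.3075 * 3.4480 = 11779.4282 $


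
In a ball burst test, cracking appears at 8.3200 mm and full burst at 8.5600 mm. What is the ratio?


Formula: Ratio = crack / burst
Substituting: Ratio = 8.3200 / 8.5600
Result: 0.9720


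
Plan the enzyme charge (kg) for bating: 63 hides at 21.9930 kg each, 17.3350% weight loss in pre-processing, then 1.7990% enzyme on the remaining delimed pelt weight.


Total_raw = N * avg_wt = 63 * 21.9930 = 1385.5590 kg
Substrate = Total_raw * (1 - loss/100) = 1385.5590 * (1 - 17.3350/100) = 1145.3723 kg
Enzyme = Substrate * pct / 100 = 1145.3723 * 1.7990 / 100 = 20.6052 kg


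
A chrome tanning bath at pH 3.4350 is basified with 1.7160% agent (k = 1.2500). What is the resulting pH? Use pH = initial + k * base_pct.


Formula: pH_final = pH_initial + k * base_pct
Substituting: pH_final = 3.4350 + 1.2500 * 1.7160
Result: 5.5800


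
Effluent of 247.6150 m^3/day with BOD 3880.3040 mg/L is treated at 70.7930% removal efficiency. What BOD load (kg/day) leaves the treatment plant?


Load_in = volume * conc / 1000 = 247.6150 * 3880.3040 / 1000 = 960.8215 kg/day
Removed = Load_in * eff / 100 = 960.8215 * 70.7930 / 100 = 680.1943 kg/day
Load_out = Load_in - Removed = 960.8215 - 680.1943 = 280.6271 kg/day


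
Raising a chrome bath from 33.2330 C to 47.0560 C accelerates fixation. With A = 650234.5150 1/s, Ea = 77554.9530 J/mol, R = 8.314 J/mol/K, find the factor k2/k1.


T1 = 33.2330 + 273.15 = 306.3830 K; T2 = 47.0560 + 273.15 = 320.2060 K
k1 = A * exp(-Ea/(R*T1)) = 650234.5150 * exp(-77554.9530/(8.314*306.3830)) = 3.8940e-08 1/s
k2 = A * exp(-Ea/(R*T2)) = 650234.5150 * exp(-77554.9530/(8.314*320.2060)) = 1.4495e-07 1/s
k2/k1 = 1.4495e-07 / 3.8940e-08 = 3.7223


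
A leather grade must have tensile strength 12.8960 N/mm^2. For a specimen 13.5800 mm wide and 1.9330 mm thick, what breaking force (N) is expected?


Formula: F = TS * w * t
Substituting: F = 12.8960 * 13.5800 * 1.9330
Result: 338.5218 N


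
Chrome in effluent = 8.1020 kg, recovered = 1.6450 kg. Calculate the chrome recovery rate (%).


Formula: Recovery = recovered / input * 100
Substituting: Recovery = 1.6450 / 8.1020 * 100
Result: 20.3036 %


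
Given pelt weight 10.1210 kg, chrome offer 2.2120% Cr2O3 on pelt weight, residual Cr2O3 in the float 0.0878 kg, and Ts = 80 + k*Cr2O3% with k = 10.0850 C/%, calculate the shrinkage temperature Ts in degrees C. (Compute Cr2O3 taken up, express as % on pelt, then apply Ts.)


Offered = pelt * offer_pct / 100 = 10.1210 * 2.2120 / 100 = 0.2239 kg
Uptake = offered - residual = 0.2239 - 0.0878 = 0.1361 kg
Cr2O3% on pelt = uptake / pelt * 100 = 0.1361 / 10.1210 * 100 = 1.3445 %
Ts = 80 + k * Cr2O3% = 80 + 10.0850 * 1.3445 = 93.5593 C


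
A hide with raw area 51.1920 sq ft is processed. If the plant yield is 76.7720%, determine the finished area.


Formula: finished = raw * yield / 100
Substituting: finished = 51.1920 * 76.7720 / 100
Result: 39.3011 sq ft


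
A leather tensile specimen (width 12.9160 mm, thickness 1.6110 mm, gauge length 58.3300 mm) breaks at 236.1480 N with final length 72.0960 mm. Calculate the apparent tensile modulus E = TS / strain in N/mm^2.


TS = F / (w * t) = 236.1480 / (12.9160 * 1.6110) = 11.3491 N/mm^2
strain = (Lf - L0) / L0 = (72.0960 - 58.3300) / 58.3300 = 0.2360
E = TS / strain = 11.3491 / 0.2360 = 48.0889 N/mm^2


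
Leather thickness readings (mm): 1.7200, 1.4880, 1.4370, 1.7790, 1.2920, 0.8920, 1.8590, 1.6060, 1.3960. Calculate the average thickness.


Formula: Average = sum / n
Substituting: Average = 13.4690 / 9
Result: 1.4966 mm


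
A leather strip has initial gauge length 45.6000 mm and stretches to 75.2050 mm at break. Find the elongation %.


Formula: Elongation = (Lf - L0) / L0 * 100
Substituting: Elongation = (75.2050 - 45.6000) / 45.6000 * 100
Result: 64.9232 %


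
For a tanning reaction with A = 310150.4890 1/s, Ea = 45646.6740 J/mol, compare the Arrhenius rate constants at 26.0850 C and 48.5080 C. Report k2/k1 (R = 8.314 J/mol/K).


T1 = 26.0850 + 273.15 = 299.2350 K; T2 = 48.5080 + 273.15 = 321.6580 K
k1 = A * exp(-Ea/(R*T1)) = 310150.4890 * exp(-45646.6740/(8.314*299.2350)) = 0.0033356 1/s
k2 = A * exp(-Ea/(R*T2)) = 310150.4890 * exp(-45646.6740/(8.314*321.6580)) = 0.0119855 1/s
k2/k1 = 0.0119855 / 0.0033356 = 3.5932


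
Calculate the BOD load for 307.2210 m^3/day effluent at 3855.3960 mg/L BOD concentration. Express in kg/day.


Formula: BOD_load = volume * conc / 1000
Substituting: BOD_load = 307.2210 * 3855.3960 / 1000
Result: 1184.4586 kg/day


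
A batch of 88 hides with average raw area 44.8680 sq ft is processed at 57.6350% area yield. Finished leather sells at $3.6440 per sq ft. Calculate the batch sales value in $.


Raw_total = N * avg_area = 88 * 44.8680 = 3948.3840 sq ft
Finished = Raw_total * yield / 100 = 3948.3840 * 57.6350 / 100 = 2275.6511 sq ft
Value = Finished * price = 2275.6511 * 3.6440 = 8292.4727 $


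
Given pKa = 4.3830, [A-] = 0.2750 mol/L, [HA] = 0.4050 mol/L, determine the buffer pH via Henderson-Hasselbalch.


ratio = [A-] / [HA] = 0.2750 / 0.4050 = 0.6790
log10(ratio) = -0.1681
pH = pKa + log10(ratio) = 4.3830 - 0.1681 = 4.2149


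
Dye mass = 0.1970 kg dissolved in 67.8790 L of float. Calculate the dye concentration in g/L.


Formula: Conc = dye_mass(kg) / volume(L) * 1000
Substituting: Conc = 0.1970 / 67.8790 * 1000
Result: 2.9022 g/L


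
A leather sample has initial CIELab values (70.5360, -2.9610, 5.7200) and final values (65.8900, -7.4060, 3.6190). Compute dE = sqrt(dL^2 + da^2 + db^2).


dL = -4.6460, da = -4.4450, db = -2.1010
dE = sqrt((-4.6460)^2 + (-4.4450)^2 + (-2.1010)^2) = 6.7644


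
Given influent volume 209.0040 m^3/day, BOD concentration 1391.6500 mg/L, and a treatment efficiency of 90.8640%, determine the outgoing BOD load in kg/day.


Load_in = volume * conc / 1000 = 209.0040 * 1391.6500 / 1000 = 290.8604 kg/day
Removed = Load_in * eff / 100 = 290.8604 * 90.8640 / 100 = 264.2874 kg/day
Load_out = Load_in - Removed = 290.8604 - 264.2874 = 26.5730 kg/day


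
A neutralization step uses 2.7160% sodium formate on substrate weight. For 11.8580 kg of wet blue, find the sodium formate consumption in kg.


Formula: Neutralizer = substrate * pct / 100
Substituting: Neutralizer = 11.8580 * 2.7160 / 100
Result: 0.3221 kg


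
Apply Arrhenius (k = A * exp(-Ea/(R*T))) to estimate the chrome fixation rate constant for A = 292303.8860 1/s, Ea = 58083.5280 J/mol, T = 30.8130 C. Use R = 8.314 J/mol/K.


T_K = T_C + 273.15 = 30.8130 + 273.15 = 303.9630 K
exponent = -Ea / (R * T_K) = -58083.5280 / (8.314 * 303.9630) = -22.9838
k = A * exp(exponent) = 292303.8860 * exp(-22.9838) = 3.0485e-05 1/s


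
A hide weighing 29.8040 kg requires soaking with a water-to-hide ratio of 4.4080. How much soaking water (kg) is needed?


Formula: Water = hide_weight * ratio
Substituting: Water = 29.8040 * 4.4080
Result: 131.3760 kg


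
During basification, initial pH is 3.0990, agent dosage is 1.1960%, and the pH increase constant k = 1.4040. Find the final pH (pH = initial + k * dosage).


Formula: pH_final = pH_initial + k * base_pct
Substituting: pH_final = 3.0990 + 1.4040 * 1.1960
Result: 4.7782


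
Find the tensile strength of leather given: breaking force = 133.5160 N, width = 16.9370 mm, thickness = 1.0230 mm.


Formula: TS = force / (width * thickness)
Substituting: TS = 133.5160 / (16.9370 * 1.0230)
Result: 7.7059 N/mm^2


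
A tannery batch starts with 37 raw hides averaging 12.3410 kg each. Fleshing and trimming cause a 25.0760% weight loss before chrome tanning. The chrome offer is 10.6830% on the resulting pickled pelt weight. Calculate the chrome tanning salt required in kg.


Total_raw = N * avg_wt = 37 * 12.3410 = 456.6170 kg
Substrate = Total_raw * (1 - loss/100) = 456.6170 * (1 - 25.0760/100) = 342.1157 kg
Chrome = Substrate * pct / 100 = 342.1157 * 10.6830 / 100 = 36.5482 kg


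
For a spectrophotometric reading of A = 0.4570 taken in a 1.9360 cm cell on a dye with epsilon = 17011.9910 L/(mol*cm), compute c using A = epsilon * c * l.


Formula: c = A / (epsilon * l)
Substituting: c = 0.4570 / (17011.9910 * 1.9360)
Result: 1.3876e-05 mol/L


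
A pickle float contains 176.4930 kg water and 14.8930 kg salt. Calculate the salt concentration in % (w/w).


Formula: Conc = salt / (water + salt) * 100
Substituting: Conc = 14.8930 / (176.4930 + 14.8930) * 100
Result: 7.7817 %


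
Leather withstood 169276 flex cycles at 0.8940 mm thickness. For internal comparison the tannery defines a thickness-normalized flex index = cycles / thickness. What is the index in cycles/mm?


Formula: Index = cycles / thickness
Substituting: Index = 169276 / 0.8940
Result: 189346.7562 cycles/mm


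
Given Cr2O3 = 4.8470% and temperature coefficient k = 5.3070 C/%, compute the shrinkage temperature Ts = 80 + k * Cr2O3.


Formula: Ts = 80 + k * Cr2O3
Substituting: Ts = 80 + 5.3070 * 4.8470
Result: 105.7230 C


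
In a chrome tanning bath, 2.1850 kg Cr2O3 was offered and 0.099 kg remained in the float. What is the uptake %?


Formula: Uptake = (offered - residual) / offered * 100
Substituting: Uptake = (2.1850 - 0.099) / 2.1850 * 100
Result: 95.4691 %


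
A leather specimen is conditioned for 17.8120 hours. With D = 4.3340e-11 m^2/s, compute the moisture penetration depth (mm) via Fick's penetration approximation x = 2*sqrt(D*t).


t = 17.8120 hr * 3600 = 64123.2000 s
D * t = 4.3340e-11 * 64123.2000 = 2.7791e-06
x = 2 * sqrt(D*t) = 2 * sqrt(2.7791e-06) = 0.00333413 m = 3.3341 mm


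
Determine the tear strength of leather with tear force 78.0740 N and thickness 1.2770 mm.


Formula: Tear strength = force / thickness
Substituting: Tear strength = 78.0740 / 1.2770
Result: 61.1386 N/mm


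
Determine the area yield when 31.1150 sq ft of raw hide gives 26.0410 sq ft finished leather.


Formula: Yield = finished / raw * 100
Substituting: Yield = 26.0410 / 31.1150 * 100
Result: 83.6928 %


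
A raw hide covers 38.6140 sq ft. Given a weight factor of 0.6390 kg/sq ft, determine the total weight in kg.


Formula: Weight = area * weight_per_sqft
Substituting: Weight = 38.6140 * 0.6390
Result: 24.6743 kg


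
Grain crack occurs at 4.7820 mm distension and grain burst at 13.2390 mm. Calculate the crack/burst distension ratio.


Formula: Ratio = crack / burst
Substituting: Ratio = 4.7820 / 13.2390
Result: 0.3612


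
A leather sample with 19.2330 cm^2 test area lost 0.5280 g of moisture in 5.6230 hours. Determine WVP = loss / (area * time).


Formula: WVP = loss / (area * time)
Substituting: WVP = 0.5280 / (19.2330 * 5.6230)
Result: 0.00488224 g/(cm^2*hr)


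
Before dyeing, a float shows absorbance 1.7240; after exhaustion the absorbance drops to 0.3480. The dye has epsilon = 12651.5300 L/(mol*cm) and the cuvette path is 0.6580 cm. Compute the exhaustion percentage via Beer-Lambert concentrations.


c_initial = A_i / (epsilon * l) = 1.7240 / (12651.5300 * 0.6580) = 2.0709e-04 mol/L
c_final = A_f / (epsilon * l) = 0.3480 / (12651.5300 * 0.6580) = 4.1803e-05 mol/L
Exhaustion = (c_initial - c_final) / c_initial * 100 = (2.0709e-04 - 4.1803e-05) / 2.0709e-04 * 100 = 79.8144 %


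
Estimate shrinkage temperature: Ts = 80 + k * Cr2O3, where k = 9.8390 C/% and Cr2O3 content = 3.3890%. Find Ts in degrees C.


Formula: Ts = 80 + k * Cr2O3
Substituting: Ts = 80 + 9.8390 * 3.3890
Result: 113.3444 C


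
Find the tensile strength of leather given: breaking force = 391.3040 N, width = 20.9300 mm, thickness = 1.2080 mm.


Formula: TS = force / (width * thickness)
Substituting: TS = 391.3040 / (20.9300 * 1.2080)
Result: 15.4767 N/mm^2


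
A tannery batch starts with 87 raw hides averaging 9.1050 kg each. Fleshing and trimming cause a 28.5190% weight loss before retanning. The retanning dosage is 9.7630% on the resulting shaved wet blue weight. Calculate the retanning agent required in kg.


Total_raw = N * avg_wt = 87 * 9.1050 = 792.1350 kg
Substrate = Total_raw * (1 - loss/100) = 792.1350 * (1 - 28.5190/100) = 566.2260 kg
Retan = Substrate * pct / 100 = 566.2260 * 9.7630 / 100 = 55.2806 kg


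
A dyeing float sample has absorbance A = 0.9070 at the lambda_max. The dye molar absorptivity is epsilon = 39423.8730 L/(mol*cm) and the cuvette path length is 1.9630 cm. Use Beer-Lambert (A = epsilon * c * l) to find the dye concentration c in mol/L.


Formula: c = A / (epsilon * l)
Substituting: c = 0.9070 / (39423.8730 * 1.9630)
Result: 1.1720e-05 mol/L


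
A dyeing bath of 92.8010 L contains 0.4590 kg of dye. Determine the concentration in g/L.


Formula: Conc = dye_mass(kg) / volume(L) * 1000
Substituting: Conc = 0.4590 / 92.8010 * 1000
Result: 4.9461 g/L


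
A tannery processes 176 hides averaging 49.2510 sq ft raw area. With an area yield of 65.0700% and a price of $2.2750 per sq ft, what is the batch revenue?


Raw_total = N * avg_area = 176 * 49.2510 = 8668.1760 sq ft
Finished = Raw_total * yield / 100 = 8668.1760 * 65.0700 / 100 = 5640.3821 sq ft
Value = Finished * price = 5640.3821 * 2.2750 = 12831.8693 $


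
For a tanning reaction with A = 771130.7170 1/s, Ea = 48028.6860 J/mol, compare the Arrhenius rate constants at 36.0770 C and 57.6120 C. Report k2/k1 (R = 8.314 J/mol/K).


T1 = 36.0770 + 273.15 = 309.2270 K; T2 = 57.6120 + 273.15 = 330.7620 K
k1 = A * exp(-Ea/(R*T1)) = 771130.7170 * exp(-48028.6860/(8.314*309.2270)) = 0.00594055 1/s
k2 = A * exp(-Ea/(R*T2)) = 771130.7170 * exp(-48028.6860/(8.314*330.7620)) = 0.0200476 1/s
k2/k1 = 0.0200476 / 0.00594055 = 3.3747


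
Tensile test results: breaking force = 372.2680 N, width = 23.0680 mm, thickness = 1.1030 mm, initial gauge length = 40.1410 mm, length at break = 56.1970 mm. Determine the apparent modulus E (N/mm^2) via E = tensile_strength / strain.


TS = F / (w * t) = 372.2680 / (23.0680 * 1.1030) = 14.6309 N/mm^2
strain = (Lf - L0) / L0 = (56.1970 - 40.1410) / 40.1410 = 0.4000
E = TS / strain = 14.6309 / 0.4000 = 36.5781 N/mm^2


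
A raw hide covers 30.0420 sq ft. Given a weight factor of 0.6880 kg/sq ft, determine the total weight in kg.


Formula: Weight = area * weight_per_sqft
Substituting: Weight = 30.0420 * 0.6880
Result: 20.6689 kg


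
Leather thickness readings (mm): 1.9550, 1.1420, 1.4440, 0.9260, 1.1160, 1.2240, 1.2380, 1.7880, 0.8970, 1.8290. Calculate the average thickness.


Formula: Average = sum / n
Substituting: Average = 13.5590 / 10
Result: 1.3559 mm


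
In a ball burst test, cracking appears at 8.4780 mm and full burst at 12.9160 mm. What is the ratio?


Formula: Ratio = crack / burst
Substituting: Ratio = 8.4780 / 12.9160
Result: 0.6564


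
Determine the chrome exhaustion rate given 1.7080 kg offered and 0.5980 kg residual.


Formula: Uptake = (offered - residual) / offered * 100
Substituting: Uptake = (1.7080 - 0.5980) / 1.7080 * 100
Result: 64.9883 %


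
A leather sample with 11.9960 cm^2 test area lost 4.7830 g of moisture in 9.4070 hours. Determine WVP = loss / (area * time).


Formula: WVP = loss / (area * time)
Substituting: WVP = 4.7830 / (11.9960 * 9.4070)
Result: 0.0423851 g/(cm^2*hr)


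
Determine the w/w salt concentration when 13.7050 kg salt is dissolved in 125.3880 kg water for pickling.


Formula: Conc = salt / (water + salt) * 100
Substituting: Conc = 13.7050 / (125.3880 + 13.7050) * 100
Result: 9.8531 %


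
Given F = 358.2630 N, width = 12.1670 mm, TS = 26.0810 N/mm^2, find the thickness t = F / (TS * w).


Formula: t = F / (TS * w)
Substituting: t = 358.2630 / (26.0810 * 12.1670)
Result: 1.1290 mm


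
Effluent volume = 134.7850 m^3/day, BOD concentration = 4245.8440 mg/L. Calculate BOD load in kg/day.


Formula: BOD_load = volume * conc / 1000
Substituting: BOD_load = 134.7850 * 4245.8440 / 1000
Result: 572.2761 kg/day


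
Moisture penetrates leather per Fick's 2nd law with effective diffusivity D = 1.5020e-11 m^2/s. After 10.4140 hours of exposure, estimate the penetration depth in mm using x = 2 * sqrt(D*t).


t = 10.4140 hr * 3600 = 37490.4000 s
D * t = 1.5020e-11 * 37490.4000 = 5.6311e-07
x = 2 * sqrt(D*t) = 2 * sqrt(5.6311e-07) = 0.00150081 m = 1.5008 mm


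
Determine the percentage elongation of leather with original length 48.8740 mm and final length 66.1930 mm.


Formula: Elongation = (Lf - L0) / L0 * 100
Substituting: Elongation = (66.1930 - 48.8740) / 48.8740 * 100
Result: 35.4360 %


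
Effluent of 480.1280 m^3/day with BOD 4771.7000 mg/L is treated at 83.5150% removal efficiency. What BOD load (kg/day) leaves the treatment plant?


Load_in = volume * conc / 1000 = 480.1280 * 4771.7000 / 1000 = 2291.0268 kg/day
Removed = Load_in * eff / 100 = 2291.0268 * 83.5150 / 100 = 1913.3510 kg/day
Load_out = Load_in - Removed = 2291.0268 - 1913.3510 = 377.6758 kg/day


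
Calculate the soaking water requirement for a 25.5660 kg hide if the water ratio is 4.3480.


Formula: Water = hide_weight * ratio
Substituting: Water = 25.5660 * 4.3480
Result: 111.1610 kg


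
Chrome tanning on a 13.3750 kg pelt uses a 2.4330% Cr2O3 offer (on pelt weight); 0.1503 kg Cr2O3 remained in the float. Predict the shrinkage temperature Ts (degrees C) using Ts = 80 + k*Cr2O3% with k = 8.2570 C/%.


Offered = pelt * offer_pct / 100 = 13.3750 * 2.4330 / 100 = 0.3254 kg
Uptake = offered - residual = 0.3254 - 0.1503 = 0.1751 kg
Cr2O3% on pelt = uptake / pelt * 100 = 0.1751 / 13.3750 * 100 = 1.3093 %
Ts = 80 + k * Cr2O3% = 80 + 8.2570 * 1.3093 = 90.8106 C


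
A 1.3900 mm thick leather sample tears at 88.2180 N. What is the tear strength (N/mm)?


Formula: Tear strength = force / thickness
Substituting: Tear strength = 88.2180 / 1.3900
Result: 63.4662 N/mm


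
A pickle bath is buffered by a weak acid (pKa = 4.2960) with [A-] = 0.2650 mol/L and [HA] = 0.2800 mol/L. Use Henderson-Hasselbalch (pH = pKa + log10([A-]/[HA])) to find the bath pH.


ratio = [A-] / [HA] = 0.2650 / 0.2800 = 0.9464
log10(ratio) = -0.0239122
pH = pKa + log10(ratio) = 4.2960 - 0.0239122 = 4.2721


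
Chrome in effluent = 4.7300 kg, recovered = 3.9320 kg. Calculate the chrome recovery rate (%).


Formula: Recovery = recovered / input * 100
Substituting: Recovery = 3.9320 / 4.7300 * 100
Result: 83.1290 %


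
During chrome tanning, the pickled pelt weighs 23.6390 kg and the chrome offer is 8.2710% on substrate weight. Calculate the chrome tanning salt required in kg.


Formula: Chrome = substrate * pct / 100
Substituting: Chrome = 23.6390 * 8.2710 / 100
Result: 1.9552 kg


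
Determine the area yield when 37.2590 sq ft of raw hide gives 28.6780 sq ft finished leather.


Formula: Yield = finished / raw * 100
Substituting: Yield = 28.6780 / 37.2590 * 100
Result: 76.9693 %


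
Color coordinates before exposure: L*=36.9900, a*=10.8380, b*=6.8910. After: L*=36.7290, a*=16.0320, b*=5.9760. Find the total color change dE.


dL = -0.2610, da = 5.1940, db = -0.9150
dE = sqrt((-0.2610)^2 + 5.1940^2 + (-0.9150)^2) = 5.2804


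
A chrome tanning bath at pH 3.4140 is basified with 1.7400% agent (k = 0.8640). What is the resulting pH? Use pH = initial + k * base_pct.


Formula: pH_final = pH_initial + k * base_pct
Substituting: pH_final = 3.4140 + 0.8640 * 1.7400
Result: 4.9174


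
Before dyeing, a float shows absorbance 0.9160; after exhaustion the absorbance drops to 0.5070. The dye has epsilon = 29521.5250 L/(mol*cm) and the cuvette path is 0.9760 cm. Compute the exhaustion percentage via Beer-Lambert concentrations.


c_initial = A_i / (epsilon * l) = 0.9160 / (29521.5250 * 0.9760) = 3.1791e-05 mol/L
c_final = A_f / (epsilon * l) = 0.5070 / (29521.5250 * 0.9760) = 1.7596e-05 mol/L
Exhaustion = (c_initial - c_final) / c_initial * 100 = (3.1791e-05 - 1.7596e-05) / 3.1791e-05 * 100 = 44.6507 %


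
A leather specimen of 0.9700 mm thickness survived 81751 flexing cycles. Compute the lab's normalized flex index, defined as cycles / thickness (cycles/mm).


Formula: Index = cycles / thickness
Substituting: Index = 81751 / 0.9700
Result: 84279.3814 cycles/mm


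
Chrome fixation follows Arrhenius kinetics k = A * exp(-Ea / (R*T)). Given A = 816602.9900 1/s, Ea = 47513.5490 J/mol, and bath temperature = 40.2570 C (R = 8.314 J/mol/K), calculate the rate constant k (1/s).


T_K = T_C + 273.15 = 40.2570 + 273.15 = 313.4070 K
exponent = -Ea / (R * T_K) = -47513.5490 / (8.314 * 313.4070) = -18.2347
k = A * exp(exponent) = 816602.9900 * exp(-18.2347) = 0.0098351 1/s


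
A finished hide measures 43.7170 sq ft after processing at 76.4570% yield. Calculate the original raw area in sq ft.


Formula: raw = finished * 100 / yield
Substituting: raw = 43.7170 * 100 / 76.4570
Result: 57.1785 sq ft


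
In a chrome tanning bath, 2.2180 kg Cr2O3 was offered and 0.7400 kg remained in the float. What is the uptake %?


Formula: Uptake = (offered - residual) / offered * 100
Substituting: Uptake = (2.2180 - 0.7400) / 2.2180 * 100
Result: 66.6366 %


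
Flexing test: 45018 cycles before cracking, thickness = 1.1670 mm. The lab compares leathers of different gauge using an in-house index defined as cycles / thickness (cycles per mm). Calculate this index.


Formula: Index = cycles / thickness
Substituting: Index = 45018 / 1.1670
Result: 38575.8355 cycles/mm


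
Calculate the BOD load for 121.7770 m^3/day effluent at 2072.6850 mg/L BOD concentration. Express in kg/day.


Formula: BOD_load = volume * conc / 1000
Substituting: BOD_load = 121.7770 * 2072.6850 / 1000
Result: 252.4054 kg/day


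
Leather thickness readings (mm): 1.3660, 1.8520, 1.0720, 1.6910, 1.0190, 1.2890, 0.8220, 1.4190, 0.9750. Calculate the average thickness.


Formula: Average = sum / n
Substituting: Average = 11.5050 / 9
Result: 1.2783 mm


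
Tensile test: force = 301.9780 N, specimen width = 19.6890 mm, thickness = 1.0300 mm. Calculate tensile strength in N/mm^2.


Formula: TS = force / (width * thickness)
Substituting: TS = 301.9780 / (19.6890 * 1.0300)
Result: 14.8907 N/mm^2


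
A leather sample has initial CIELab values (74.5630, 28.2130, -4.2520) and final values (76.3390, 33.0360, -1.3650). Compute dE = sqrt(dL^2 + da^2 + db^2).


dL = 1.7760, da = 4.8230, db = 2.8870
dE = sqrt(1.7760^2 + 4.8230^2 + 2.8870^2) = 5.8949


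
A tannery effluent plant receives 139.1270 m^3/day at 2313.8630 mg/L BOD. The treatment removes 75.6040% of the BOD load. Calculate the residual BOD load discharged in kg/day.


Load_in = volume * conc / 1000 = 139.1270 * 2313.8630 / 1000 = 321.9208 kg/day
Removed = Load_in * eff / 100 = 321.9208 * 75.6040 / 100 = 243.3850 kg/day
Load_out = Load_in - Removed = 321.9208 - 243.3850 = 78.5358 kg/day


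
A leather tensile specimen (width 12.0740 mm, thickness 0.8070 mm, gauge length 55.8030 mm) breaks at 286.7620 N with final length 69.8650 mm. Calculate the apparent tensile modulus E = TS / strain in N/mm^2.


TS = F / (w * t) = 286.7620 / (12.0740 * 0.8070) = 29.4304 N/mm^2
strain = (Lf - L0) / L0 = (69.8650 - 55.8030) / 55.8030 = 0.2520
E = TS / strain = 29.4304 / 0.2520 = 116.7905 N/mm^2


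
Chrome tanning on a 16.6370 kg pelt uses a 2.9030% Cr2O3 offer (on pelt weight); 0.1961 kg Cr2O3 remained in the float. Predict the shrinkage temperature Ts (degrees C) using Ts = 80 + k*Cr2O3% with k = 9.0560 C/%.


Offered = pelt * offer_pct / 100 = 16.6370 * 2.9030 / 100 = 0.4830 kg
Uptake = offered - residual = 0.4830 - 0.1961 = 0.2869 kg
Cr2O3% on pelt = uptake / pelt * 100 = 0.2869 / 16.6370 * 100 = 1.7243 %
Ts = 80 + k * Cr2O3% = 80 + 9.0560 * 1.7243 = 95.6153 C


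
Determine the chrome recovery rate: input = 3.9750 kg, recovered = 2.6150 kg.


Formula: Recovery = recovered / input * 100
Substituting: Recovery = 2.6150 / 3.9750 * 100
Result: 65.7862 %


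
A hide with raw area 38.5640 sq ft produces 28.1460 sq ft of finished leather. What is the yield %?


Formula: Yield = finished / raw * 100
Substituting: Yield = 28.1460 / 38.5640 * 100
Result: 72.9852 %


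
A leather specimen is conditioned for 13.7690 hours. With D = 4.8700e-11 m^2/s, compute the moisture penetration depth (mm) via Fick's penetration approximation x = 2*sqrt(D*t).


t = 13.7690 hr * 3600 = 49568.4000 s
D * t = 4.8700e-11 * 49568.4000 = 2.4140e-06
x = 2 * sqrt(D*t) = 2 * sqrt(2.4140e-06) = 0.0031074 m = 3.1074 mm


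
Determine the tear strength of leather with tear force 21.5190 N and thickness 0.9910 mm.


Formula: Tear strength = force / thickness
Substituting: Tear strength = 21.5190 / 0.9910
Result: 21.7144 N/mm


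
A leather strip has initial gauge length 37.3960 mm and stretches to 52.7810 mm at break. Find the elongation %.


Formula: Elongation = (Lf - L0) / L0 * 100
Substituting: Elongation = (52.7810 - 37.3960) / 37.3960 * 100
Result: 41.1408 %


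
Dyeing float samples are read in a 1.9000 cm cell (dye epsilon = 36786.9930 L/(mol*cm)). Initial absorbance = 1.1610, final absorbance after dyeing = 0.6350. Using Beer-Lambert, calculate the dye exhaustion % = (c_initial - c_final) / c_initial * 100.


c_initial = A_i / (epsilon * l) = 1.1610 / (36786.9930 * 1.9000) = 1.6611e-05 mol/L
c_final = A_f / (epsilon * l) = 0.6350 / (36786.9930 * 1.9000) = 9.0850e-06 mol/L
Exhaustion = (c_initial - c_final) / c_initial * 100 = (1.6611e-05 - 9.0850e-06) / 1.6611e-05 * 100 = 45.3058 %


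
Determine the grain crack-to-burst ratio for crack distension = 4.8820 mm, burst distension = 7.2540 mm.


Formula: Ratio = crack / burst
Substituting: Ratio = 4.8820 / 7.2540
Result: 0.6730


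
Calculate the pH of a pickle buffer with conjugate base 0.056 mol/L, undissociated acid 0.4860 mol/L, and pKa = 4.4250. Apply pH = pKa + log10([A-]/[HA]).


ratio = [A-] / [HA] = 0.056 / 0.4860 = 0.1152
log10(ratio) = -0.9384
pH = pKa + log10(ratio) = 4.4250 - 0.9384 = 3.4866


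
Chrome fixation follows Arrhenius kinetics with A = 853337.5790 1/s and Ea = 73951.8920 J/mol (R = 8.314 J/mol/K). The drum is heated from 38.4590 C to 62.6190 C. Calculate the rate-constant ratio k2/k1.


T1 = 38.4590 + 273.15 = 311.6090 K; T2 = 62.6190 + 273.15 = 335.7690 K
k1 = A * exp(-Ea/(R*T1)) = 853337.5790 * exp(-73951.8920/(8.314*311.6090)) = 3.4214e-07 1/s
k2 = A * exp(-Ea/(R*T2)) = 853337.5790 * exp(-73951.8920/(8.314*335.7690)) = 2.6682e-06 1/s
k2/k1 = 2.6682e-06 / 3.4214e-07 = 7.7985


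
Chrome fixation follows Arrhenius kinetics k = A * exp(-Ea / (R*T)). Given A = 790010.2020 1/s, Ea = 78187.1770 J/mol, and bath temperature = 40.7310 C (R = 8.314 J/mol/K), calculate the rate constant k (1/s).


T_K = T_C + 273.15 = 40.7310 + 273.15 = 313.8810 K
exponent = -Ea / (R * T_K) = -78187.1770 / (8.314 * 313.8810) = -29.9613
k = A * exp(exponent) = 790010.2020 * exp(-29.9613) = 7.6844e-08 1/s


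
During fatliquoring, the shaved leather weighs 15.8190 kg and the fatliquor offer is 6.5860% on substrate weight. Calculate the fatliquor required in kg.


Formula: Fat = substrate * pct / 100
Substituting: Fat = 15.8190 * 6.5860 / 100
Result: 1.0418 kg


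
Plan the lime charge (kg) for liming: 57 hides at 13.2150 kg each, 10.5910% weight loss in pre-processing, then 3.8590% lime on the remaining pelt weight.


Total_raw = N * avg_wt = 57 * 13.2150 = 753.2550 kg
Substrate = Total_raw * (1 - loss/100) = 753.2550 * (1 - 10.5910/100) = 673.4778 kg
Lime = Substrate * pct / 100 = 673.4778 * 3.8590 / 100 = 25.9895 kg


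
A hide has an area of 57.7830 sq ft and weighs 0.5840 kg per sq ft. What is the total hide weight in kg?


Formula: Weight = area * weight_per_sqft
Substituting: Weight = 57.7830 * 0.5840
Result: 33.7453 kg


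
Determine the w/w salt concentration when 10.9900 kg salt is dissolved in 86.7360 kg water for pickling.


Formula: Conc = salt / (water + salt) * 100
Substituting: Conc = 10.9900 / (86.7360 + 10.9900) * 100
Result: 11.2457 %


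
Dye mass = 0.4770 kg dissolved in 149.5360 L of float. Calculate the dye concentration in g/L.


Formula: Conc = dye_mass(kg) / volume(L) * 1000
Substituting: Conc = 0.4770 / 149.5360 * 1000
Result: 3.1899 g/L


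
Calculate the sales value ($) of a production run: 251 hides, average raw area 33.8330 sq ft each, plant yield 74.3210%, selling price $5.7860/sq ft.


Raw_total = N * avg_area = 251 * 33.8330 = 8492.0830 sq ft
Finished = Raw_total * yield / 100 = 8492.0830 * 74.3210 / 100 = 6311.4010 sq ft
Value = Finished * price = 6311.4010 * 5.7860 = 36517.7662 $


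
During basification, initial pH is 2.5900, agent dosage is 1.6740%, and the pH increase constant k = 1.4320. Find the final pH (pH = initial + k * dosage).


Formula: pH_final = pH_initial + k * base_pct
Substituting: pH_final = 2.5900 + 1.4320 * 1.6740
Result: 4.9872


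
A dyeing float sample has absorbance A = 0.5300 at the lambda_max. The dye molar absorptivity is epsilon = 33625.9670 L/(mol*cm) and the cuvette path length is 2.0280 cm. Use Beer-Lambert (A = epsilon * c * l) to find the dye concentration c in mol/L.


Formula: c = A / (epsilon * l)
Substituting: c = 0.5300 / (33625.9670 * 2.0280)
Result: 7.7720e-06 mol/L


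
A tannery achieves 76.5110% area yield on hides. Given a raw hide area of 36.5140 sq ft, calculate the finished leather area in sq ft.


Formula: finished = raw * yield / 100
Substituting: finished = 36.5140 * 76.5110 / 100
Result: 27.9372 sq ft


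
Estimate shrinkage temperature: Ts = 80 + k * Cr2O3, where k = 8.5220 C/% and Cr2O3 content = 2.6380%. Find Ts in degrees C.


Formula: Ts = 80 + k * Cr2O3
Substituting: Ts = 80 + 8.5220 * 2.6380
Result: 102.4810 C


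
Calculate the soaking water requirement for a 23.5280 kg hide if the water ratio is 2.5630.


Formula: Water = hide_weight * ratio
Substituting: Water = 23.5280 * 2.5630
Result: 60.3023 kg


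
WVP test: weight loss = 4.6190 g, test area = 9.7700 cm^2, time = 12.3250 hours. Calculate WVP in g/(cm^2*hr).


Formula: WVP = loss / (area * time)
Substituting: WVP = 4.6190 / (9.7700 * 12.3250)
Result: 0.0383589 g/(cm^2*hr)


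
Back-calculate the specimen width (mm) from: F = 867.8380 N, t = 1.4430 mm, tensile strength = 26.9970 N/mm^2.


Formula: w = F / (TS * t)
Substituting: w = 867.8380 / (26.9970 * 1.4430)
Result: 22.2770 mm


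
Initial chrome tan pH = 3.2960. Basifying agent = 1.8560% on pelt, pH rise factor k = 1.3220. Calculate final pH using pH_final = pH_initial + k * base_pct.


Formula: pH_final = pH_initial + k * base_pct
Substituting: pH_final = 3.2960 + 1.3220 * 1.8560
Result: 5.7496


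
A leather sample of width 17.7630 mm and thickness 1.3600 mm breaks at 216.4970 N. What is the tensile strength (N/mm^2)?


Formula: TS = force / (width * thickness)
Substituting: TS = 216.4970 / (17.7630 * 1.3600)
Result: 8.9618 N/mm^2


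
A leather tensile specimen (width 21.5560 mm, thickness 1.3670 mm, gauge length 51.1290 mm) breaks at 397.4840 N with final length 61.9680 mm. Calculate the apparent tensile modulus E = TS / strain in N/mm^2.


TS = F / (w * t) = 397.4840 / (21.5560 * 1.3670) = 13.4891 N/mm^2
strain = (Lf - L0) / L0 = (61.9680 - 51.1290) / 51.1290 = 0.2120
E = TS / strain = 13.4891 / 0.2120 = 63.6299 N/mm^2


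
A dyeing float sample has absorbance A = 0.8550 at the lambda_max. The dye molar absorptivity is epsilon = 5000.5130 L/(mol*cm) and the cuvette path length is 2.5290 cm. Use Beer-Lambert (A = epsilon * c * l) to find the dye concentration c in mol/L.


Formula: c = A / (epsilon * l)
Substituting: c = 0.8550 / (5000.5130 * 2.5290)
Result: 6.7609e-05 mol/L


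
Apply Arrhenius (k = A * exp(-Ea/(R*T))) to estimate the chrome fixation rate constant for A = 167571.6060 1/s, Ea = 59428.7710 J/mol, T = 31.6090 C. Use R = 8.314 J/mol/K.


T_K = T_C + 273.15 = 31.6090 + 273.15 = 304.7590 K
exponent = -Ea / (R * T_K) = -59428.7710 / (8.314 * 304.7590) = -23.4547
k = A * exp(exponent) = 167571.6060 * exp(-23.4547) = 1.0913e-05 1/s


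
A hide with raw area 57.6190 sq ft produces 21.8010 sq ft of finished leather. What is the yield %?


Formula: Yield = finished / raw * 100
Substituting: Yield = 21.8010 / 57.6190 * 100
Result: 37.8365 %


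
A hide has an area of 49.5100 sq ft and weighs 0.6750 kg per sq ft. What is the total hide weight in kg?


Formula: Weight = area * weight_per_sqft
Substituting: Weight = 49.5100 * 0.6750
Result: 33.4192 kg


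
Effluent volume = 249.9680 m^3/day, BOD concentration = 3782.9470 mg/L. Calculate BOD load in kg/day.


Formula: BOD_load = volume * conc / 1000
Substituting: BOD_load = 249.9680 * 3782.9470 / 1000
Result: 945.6157 kg/day


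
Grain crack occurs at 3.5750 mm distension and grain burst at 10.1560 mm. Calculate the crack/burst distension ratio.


Formula: Ratio = crack / burst
Substituting: Ratio = 3.5750 / 10.1560
Result: 0.3520


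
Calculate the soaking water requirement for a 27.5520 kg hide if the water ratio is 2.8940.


Formula: Water = hide_weight * ratio
Substituting: Water = 27.5520 * 2.8940
Result: 79.7355 kg


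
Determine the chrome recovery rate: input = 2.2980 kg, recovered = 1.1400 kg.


Formula: Recovery = recovered / input * 100
Substituting: Recovery = 1.1400 / 2.2980 * 100
Result: 49.6084 %


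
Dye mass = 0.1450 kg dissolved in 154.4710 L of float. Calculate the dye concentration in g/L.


Formula: Conc = dye_mass(kg) / volume(L) * 1000
Substituting: Conc = 0.1450 / 154.4710 * 1000
Result: 0.9387 g/L


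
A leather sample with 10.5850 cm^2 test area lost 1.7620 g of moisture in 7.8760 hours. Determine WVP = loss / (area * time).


Formula: WVP = loss / (area * time)
Substituting: WVP = 1.7620 / (10.5850 * 7.8760)
Result: 0.0211353 g/(cm^2*hr)


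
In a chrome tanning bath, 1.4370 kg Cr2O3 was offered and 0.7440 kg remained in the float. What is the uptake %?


Formula: Uptake = (offered - residual) / offered * 100
Substituting: Uptake = (1.4370 - 0.7440) / 1.4370 * 100
Result: 48.2255 %


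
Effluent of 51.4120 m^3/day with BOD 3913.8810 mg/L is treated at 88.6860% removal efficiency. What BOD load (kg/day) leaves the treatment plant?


Load_in = volume * conc / 1000 = 51.4120 * 3913.8810 / 1000 = 201.2204 kg/day
Removed = Load_in * eff / 100 = 201.2204 * 88.6860 / 100 = 178.4544 kg/day
Load_out = Load_in - Removed = 201.2204 - 178.4544 = 22.7661 kg/day


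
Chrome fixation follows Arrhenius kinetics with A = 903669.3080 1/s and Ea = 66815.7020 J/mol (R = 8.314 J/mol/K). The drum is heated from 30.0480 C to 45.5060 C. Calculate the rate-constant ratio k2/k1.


T1 = 30.0480 + 273.15 = 303.1980 K; T2 = 45.5060 + 273.15 = 318.6560 K
k1 = A * exp(-Ea/(R*T1)) = 903669.3080 * exp(-66815.7020/(8.314*303.1980)) = 2.7839e-06 1/s
k2 = A * exp(-Ea/(R*T2)) = 903669.3080 * exp(-66815.7020/(8.314*318.6560)) = 1.0071e-05 1/s
k2/k1 = 1.0071e-05 / 2.7839e-06 = 3.6176


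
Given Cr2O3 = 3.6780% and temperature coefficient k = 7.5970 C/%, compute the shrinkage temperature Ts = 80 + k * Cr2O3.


Formula: Ts = 80 + k * Cr2O3
Substituting: Ts = 80 + 7.5970 * 3.6780
Result: 107.9418 C


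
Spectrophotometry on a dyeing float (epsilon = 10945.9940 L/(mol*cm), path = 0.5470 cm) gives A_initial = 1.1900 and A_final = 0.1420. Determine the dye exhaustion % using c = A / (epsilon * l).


c_initial = A_i / (epsilon * l) = 1.1900 / (10945.9940 * 0.5470) = 1.9875e-04 mol/L
c_final = A_f / (epsilon * l) = 0.1420 / (10945.9940 * 0.5470) = 2.3716e-05 mol/L
Exhaustion = (c_initial - c_final) / c_initial * 100 = (1.9875e-04 - 2.3716e-05) / 1.9875e-04 * 100 = 88.0672 %
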